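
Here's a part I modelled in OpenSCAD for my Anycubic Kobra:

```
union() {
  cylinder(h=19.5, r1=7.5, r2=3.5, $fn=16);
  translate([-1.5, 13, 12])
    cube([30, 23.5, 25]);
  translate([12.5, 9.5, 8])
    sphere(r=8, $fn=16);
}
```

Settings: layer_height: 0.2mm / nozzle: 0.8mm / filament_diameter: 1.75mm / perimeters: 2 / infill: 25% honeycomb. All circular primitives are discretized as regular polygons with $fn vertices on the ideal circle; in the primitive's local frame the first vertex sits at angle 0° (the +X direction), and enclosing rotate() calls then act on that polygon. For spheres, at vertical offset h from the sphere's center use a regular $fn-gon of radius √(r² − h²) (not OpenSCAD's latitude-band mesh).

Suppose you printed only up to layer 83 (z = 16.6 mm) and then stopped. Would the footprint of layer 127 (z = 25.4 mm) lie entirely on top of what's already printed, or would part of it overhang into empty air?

entirely on top

Compare the two slices. At z = 16.6: the cone (r1=7.5→r2=3.5) has section circumradius 4.095 here — a regular 16-gon (area = (16/2)·4.095²·sin(360°/16) = 51.33 mm²); the cube at (-1.5, 13) is present — its section is the full 30×23.5 rectangle (area 705.00 mm²); the sphere at (12.5, 9.5) does not reach this height (|z−center|=8.600 > r=8); Combining (union): the 2 present regions are separate (no shared area or edge), so areas and boundary lengths simply add and each stays a separate island — area = 756.33 mm². At z = 25.4: the cone is absent (z outside [0, 19.5]); the cube at (-1.5, 13) is present — its section is the full 30×23.5 rectangle (area 705.00 mm²); the sphere at (12.5, 9.5) is absent (|z−center|=17.400 > r=8); Merging all regions: only the 30×23.5 cube at (-1.5, 13) is present, so the union is just that shape — area = 705.00 mm². Checking containment: the cross-section at z = 25.4 is a subset of the cross-section at z = 16.6.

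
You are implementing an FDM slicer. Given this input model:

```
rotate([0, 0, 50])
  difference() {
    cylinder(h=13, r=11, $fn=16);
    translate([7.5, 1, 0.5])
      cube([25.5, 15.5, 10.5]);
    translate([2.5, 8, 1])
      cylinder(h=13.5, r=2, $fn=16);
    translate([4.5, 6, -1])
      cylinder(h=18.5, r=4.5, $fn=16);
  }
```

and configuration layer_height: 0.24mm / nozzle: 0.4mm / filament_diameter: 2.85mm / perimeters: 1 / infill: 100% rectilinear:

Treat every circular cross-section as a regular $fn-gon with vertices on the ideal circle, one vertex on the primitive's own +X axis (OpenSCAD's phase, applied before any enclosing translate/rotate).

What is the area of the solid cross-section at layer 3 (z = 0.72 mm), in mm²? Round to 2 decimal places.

At z = 0.72 mm: the r=11 cylinder contributes a regular 16-gon of circumradius 11 (area = (16/2)·11.000²·sin(360°/16) = 370.44 mm²); the cube at (7.5, 1) (footprint 25.5×15.5) is included at this height (area 395.25 mm²); the cylinder at (2.5, 8) is not intersected at this z (z outside [1, 14.5]); the r=4.5 cylinder at (4.5, 6) gives a regular 16-gon of circumradius 4.5 (constant along its height) (area = (16/2)·4.500²·sin(360°/16) = 61.99 mm²); Taking the first minus the rest: starting from the r=11 cylinder (370.44 mm²), the 25.5×15.5 cube at (7.5, 1) partially overlaps it — only the 14.84 mm² overlap (of its 395.25 mm²) is removed, clipping the outline; the r=4.5 cylinder at (4.5, 6) partially overlaps it — only the 51.90 mm² overlap (of its 61.99 mm²) is removed, clipping the outline — area = 303.69 mm²; (rotated 50° about Z; rotation is an isometry so areas/perimeters/island counts are preserved). Overall, the cross-section is a single solid region. Net area = 303.69 mm².

303.69 mm²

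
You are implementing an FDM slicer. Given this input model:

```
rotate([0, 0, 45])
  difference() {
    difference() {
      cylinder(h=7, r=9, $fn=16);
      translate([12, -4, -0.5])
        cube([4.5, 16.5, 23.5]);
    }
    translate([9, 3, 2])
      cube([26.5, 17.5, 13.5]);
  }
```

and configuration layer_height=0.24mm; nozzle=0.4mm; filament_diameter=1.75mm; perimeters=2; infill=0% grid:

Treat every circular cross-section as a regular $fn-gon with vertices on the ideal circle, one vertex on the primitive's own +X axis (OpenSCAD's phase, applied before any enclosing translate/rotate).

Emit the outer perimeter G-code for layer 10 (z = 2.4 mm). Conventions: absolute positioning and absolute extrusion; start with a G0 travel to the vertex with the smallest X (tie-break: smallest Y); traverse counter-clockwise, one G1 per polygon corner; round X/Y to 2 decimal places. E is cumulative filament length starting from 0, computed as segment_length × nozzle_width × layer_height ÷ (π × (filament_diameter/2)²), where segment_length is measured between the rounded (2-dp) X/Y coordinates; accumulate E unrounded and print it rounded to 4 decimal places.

G0 X-9.00 Y0.00 Z2.40
G1 X-8.31 Y-3.44 E0.1400
G1 X-6.36 Y-6.36 E0.2802
G1 X-3.44 Y-8.31 E0.4203
G1 X0.00 Y-9.00 E0.5603
G1 X3.44 Y-8.31 E0.7004
G1 X6.36 Y-6.36 E0.8405
G1 X8.31 Y-3.44 E0.9807
G1 X9.00 Y0.00 E1.1207
G1 X8.31 Y3.44 E1.2607
G1 X6.36 Y6.36 E1.4009
G1 X3.44 Y8.31 E1.5410
G1 X0.00 Y9.00 E1.6810
G1 X-3.44 Y8.31 E1.8211
G1 X-6.36 Y6.36 E1.9612
G1 X-8.31 Y3.44 E2.1014
G1 X-9.00 Y0.00 E2.2414

At z = 2.4 mm: the r=9 cylinder gives a regular 16-gon of circumradius 9 (constant along its height); the cube at (12, -4) (footprint 4.5×16.5) is included at this height; Taking the first minus the rest: starting from the r=9 cylinder, the 4.5×16.5 cube at (12, -4) misses the remaining region (no effect) — 1 connected region; the 26.5×17.5 cube at (9, 3) contributes its full rectangle; Taking the first minus the rest: starting from the result so far, the 26.5×17.5 cube at (9, 3) misses the remaining region (no effect) — 1 connected region; (whole slice rotated 45° about Z — lengths, areas and connectivity unchanged). The outline is a single polygon with 16 vertices. Extrusion per mm of travel: 0.4 × 0.24 / (π × 0.875²) = 0.039912. Accumulating E over each segment gives final E = 2.2414.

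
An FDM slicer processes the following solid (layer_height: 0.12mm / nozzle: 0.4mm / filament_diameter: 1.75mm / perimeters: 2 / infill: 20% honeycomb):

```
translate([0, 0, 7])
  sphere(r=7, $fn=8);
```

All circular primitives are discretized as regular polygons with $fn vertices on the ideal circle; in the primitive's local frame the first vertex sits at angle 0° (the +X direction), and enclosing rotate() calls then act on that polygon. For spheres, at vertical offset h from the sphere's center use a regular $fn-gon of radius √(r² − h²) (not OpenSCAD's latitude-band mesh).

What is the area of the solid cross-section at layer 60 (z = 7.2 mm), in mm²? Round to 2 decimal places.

138.48 mm²

At z = 7.2 mm: the r=7 sphere contributes a regular 8-gon of circumradius √(7²−0.2²) = 6.997 (area = (8/2)·6.997²·sin(360°/8) = 138.48 mm²). Overall, the cross-section is a single solid region. Net area = 138.48 mm².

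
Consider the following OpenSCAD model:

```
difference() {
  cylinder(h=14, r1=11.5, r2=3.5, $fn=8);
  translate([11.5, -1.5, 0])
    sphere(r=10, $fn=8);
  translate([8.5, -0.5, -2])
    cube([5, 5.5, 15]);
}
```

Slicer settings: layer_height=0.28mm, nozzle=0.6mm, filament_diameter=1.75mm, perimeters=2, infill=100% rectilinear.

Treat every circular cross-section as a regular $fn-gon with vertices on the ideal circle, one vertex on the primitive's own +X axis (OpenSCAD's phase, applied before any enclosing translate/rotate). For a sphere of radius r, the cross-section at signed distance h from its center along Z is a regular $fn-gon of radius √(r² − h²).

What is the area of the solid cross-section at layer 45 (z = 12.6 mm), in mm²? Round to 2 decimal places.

52.30 mm²

At z = 12.6 mm: the cone (r1=11.5→r2=3.5) has section circumradius 4.300 here — a regular 8-gon (area = (8/2)·4.300²·sin(360°/8) = 52.30 mm²); the sphere at (11.5, -1.5) is not intersected at this z (|z−center|=12.600 > r=10); the cube at (8.5, -0.5) (footprint 5×5.5) is included at this height (area 27.50 mm²); Taking the first minus the rest: starting from the cone (52.30 mm²), the 5×5.5 cube at (8.5, -0.5) misses the remaining region (no effect) — area = 52.30 mm². Overall, the cross-section is a single solid region. Net area = 52.30 mm².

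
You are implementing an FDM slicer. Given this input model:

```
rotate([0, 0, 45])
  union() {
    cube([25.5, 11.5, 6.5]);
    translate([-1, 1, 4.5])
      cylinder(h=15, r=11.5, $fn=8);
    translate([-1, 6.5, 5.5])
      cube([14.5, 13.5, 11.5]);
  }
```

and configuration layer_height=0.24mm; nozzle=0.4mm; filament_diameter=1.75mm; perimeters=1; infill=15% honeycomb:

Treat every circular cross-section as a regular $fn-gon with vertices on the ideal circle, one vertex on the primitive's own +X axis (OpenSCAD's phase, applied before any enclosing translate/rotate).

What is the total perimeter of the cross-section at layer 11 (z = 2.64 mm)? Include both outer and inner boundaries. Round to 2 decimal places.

74.00 mm

At z = 2.64 mm: the 25.5×11.5 cube contributes its full rectangle (perimeter 74.00 mm); the cylinder at (-1, 1) is absent (z outside [4.5, 19.5]); the cube at (-1, 6.5) is absent (z outside [5.5, 17]); Taking the union: only the 25.5×11.5 cube is present, so the union is just that shape — boundary = 74.00 mm; (rotated 45° about Z; rotation is an isometry so areas/perimeters/island counts are preserved). Overall, the cross-section is a single solid region. Total boundary length (outer) = 74.00 mm.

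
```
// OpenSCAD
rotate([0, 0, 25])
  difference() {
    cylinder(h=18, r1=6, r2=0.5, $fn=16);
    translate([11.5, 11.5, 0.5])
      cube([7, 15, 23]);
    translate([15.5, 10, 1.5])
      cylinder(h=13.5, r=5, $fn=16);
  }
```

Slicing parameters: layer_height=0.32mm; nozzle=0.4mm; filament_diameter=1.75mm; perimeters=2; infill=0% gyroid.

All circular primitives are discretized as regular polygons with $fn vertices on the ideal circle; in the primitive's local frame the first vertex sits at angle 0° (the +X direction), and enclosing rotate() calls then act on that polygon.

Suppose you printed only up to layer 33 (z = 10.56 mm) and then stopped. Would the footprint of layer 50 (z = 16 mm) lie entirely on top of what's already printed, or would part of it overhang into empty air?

entirely on top

Compare the two slices. At z = 10.56: the cone contributes a regular 16-gon of circumradius 2.773 (interpolated between r1=6 and r2=0.5 at t=0.587) (area = (16/2)·2.773²·sin(360°/16) = 23.55 mm²); the cube at (11.5, 11.5) (footprint 7×15) is included at this height (area 105.00 mm²); the r=5 cylinder at (15.5, 10) gives a regular 16-gon of circumradius 5 (constant along its height) (area = (16/2)·5.000²·sin(360°/16) = 76.54 mm²); Subtracting the remaining from the first: starting from the cone (23.55 mm²), the 7×15 cube at (11.5, 11.5) misses the remaining region (no effect); the r=5 cylinder at (15.5, 10) misses the remaining region (no effect) — area = 23.55 mm²; (rotated 25° about Z; rotation is an isometry so areas/perimeters/island counts are preserved). At z = 16: the cone contributes a regular 16-gon of circumradius 1.111 (interpolated between r1=6 and r2=0.5 at t=0.889) (area = (16/2)·1.111²·sin(360°/16) = 3.78 mm²); the cube at (11.5, 11.5) is present — its section is the full 7×15 rectangle (area 105.00 mm²); the cylinder at (15.5, 10) does not reach this height (z outside [1.5, 15]); Taking the first minus the rest: starting from the cone (3.78 mm²), the 7×15 cube at (11.5, 11.5) misses the remaining region (no effect) — area = 3.78 mm²; (whole slice rotated 25° about Z — lengths, areas and connectivity unchanged). Checking containment: the cross-section at z = 16 is a subset of the cross-section at z = 10.56.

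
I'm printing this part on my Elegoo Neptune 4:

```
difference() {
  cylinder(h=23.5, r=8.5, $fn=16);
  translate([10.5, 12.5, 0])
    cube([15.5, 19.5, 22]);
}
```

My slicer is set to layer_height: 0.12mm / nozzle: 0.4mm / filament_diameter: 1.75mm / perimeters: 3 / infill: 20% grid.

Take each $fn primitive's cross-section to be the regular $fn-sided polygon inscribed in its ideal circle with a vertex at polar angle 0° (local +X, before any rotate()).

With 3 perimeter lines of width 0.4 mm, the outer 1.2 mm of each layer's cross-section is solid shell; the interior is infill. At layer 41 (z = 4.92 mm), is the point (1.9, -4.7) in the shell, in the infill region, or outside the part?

At z = 4.92 mm: the r=8.5 cylinder contributes a regular 16-gon of circumradius 8.5; the cube at (10.5, 12.5) (footprint 15.5×19.5) is included at this height; After the difference (first − rest): starting from the r=8.5 cylinder, the 15.5×19.5 cube at (10.5, 12.5) misses the remaining region (no effect) — 1 connected region. Overall, the cross-section is a single solid region. The nearest boundary edge runs (3.25, -7.85)→(-0.00, -8.50); distance from the point to it = 3.36 mm. The point is inside the cross-section and 3.36 mm from the nearest boundary — more than the 1.2 mm shell width (3 × 0.4), so it's in the infill interior.

infill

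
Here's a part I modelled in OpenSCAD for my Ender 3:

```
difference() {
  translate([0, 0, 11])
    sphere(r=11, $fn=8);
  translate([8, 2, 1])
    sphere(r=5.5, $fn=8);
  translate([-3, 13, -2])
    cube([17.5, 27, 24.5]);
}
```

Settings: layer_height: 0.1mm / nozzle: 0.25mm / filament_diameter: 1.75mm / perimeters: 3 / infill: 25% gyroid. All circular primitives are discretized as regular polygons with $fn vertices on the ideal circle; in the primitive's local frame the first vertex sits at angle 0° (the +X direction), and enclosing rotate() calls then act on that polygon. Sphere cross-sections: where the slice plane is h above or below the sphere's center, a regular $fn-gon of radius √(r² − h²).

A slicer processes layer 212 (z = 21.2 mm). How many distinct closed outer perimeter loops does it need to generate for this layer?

At z = 21.2 mm: the r=11 sphere slices to a regular 8-gon of circumradius 4.118 (√(r²−h²) with h=10.2 from center); the sphere at (8, 2) is absent (|z−center|=20.200 > r=5.5); the 17.5×27 cube at (-3, 13) contributes its full rectangle; After the difference (first − rest): starting from the r=11 sphere, the 17.5×27 cube at (-3, 13) misses the remaining region (no effect) — 1 connected region. The result has 1 disconnected region.

1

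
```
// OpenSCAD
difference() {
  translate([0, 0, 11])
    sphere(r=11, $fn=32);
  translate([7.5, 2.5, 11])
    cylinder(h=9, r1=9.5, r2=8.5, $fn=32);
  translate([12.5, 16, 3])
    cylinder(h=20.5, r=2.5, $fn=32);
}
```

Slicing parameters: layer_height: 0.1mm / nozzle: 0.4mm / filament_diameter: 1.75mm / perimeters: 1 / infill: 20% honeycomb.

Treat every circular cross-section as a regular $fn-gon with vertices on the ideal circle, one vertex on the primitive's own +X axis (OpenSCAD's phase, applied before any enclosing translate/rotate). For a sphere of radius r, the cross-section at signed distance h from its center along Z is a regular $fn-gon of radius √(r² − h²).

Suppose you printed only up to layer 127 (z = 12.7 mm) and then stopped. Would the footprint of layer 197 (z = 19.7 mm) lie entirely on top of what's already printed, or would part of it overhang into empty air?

Compare the two slices. At z = 12.7: the sphere: section is a regular 32-gon, circumradius = √(r²−h²) = √(11²−1.7²) = 10.868 (area = (32/2)·10.868²·sin(360°/32) = 368.67 mm²); the cone at (7.5, 2.5) (r1=9.5→r2=8.5) has section circumradius 9.311 here — a regular 32-gon (area = (32/2)·9.311²·sin(360°/32) = 270.62 mm²); the r=2.5 cylinder at (12.5, 16) gives a regular 32-gon of circumradius 2.5 (constant along its height) (area = (32/2)·2.500²·sin(360°/32) = 19.51 mm²); After the difference (first − rest): starting from the r=11 sphere (368.67 mm²), the cone at (7.5, 2.5) partially overlaps it — only the 161.52 mm² overlap (of its 270.62 mm²) is removed, clipping the outline; the r=2.5 cylinder at (12.5, 16) misses the remaining region (no effect) — area = 207.16 mm². At z = 19.7: the r=11 sphere slices to a regular 32-gon of circumradius 6.731 (√(r²−h²) with h=8.7 from center) (area = (32/2)·6.731²·sin(360°/32) = 141.43 mm²); the cone at (7.5, 2.5): at t=0.967 of its height the radius interpolates to r₁+(r₂−r₁)t = 8.533, giving a regular 32-gon of that circumradius (area = (32/2)·8.533²·sin(360°/32) = 227.30 mm²); the r=2.5 cylinder at (12.5, 16) gives a regular 32-gon of circumradius 2.5 (constant along its height) (area = (32/2)·2.500²·sin(360°/32) = 19.51 mm²); After the difference (first − rest): starting from the r=11 sphere (141.43 mm²), the cone at (7.5, 2.5) partially overlaps it — only the 66.18 mm² overlap (of its 227.30 mm²) is removed, clipping the outline; the r=2.5 cylinder at (12.5, 16) misses the remaining region (no effect) — area = 75.25 mm². Checking containment: at z = 19.7 the cross-section extends beyond the z = 12.7 cross-section by about 11.22 mm².

part overhangs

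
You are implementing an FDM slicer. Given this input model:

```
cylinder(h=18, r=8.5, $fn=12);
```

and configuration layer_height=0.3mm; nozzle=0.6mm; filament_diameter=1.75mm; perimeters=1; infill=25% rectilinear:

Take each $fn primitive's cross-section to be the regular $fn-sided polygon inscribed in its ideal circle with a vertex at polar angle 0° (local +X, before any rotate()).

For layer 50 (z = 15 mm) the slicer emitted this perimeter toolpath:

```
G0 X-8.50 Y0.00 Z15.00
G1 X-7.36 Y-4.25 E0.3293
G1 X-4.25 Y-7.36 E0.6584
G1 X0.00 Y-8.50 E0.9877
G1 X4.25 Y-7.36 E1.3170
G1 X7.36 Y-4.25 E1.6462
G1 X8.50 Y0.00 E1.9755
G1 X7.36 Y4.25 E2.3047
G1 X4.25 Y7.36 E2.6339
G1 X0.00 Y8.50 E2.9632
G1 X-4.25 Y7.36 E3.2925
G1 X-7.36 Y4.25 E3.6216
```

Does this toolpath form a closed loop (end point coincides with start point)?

no

Start point (G0): (-8.50, 0.00). End point (last G1): the path does not return to the start — open.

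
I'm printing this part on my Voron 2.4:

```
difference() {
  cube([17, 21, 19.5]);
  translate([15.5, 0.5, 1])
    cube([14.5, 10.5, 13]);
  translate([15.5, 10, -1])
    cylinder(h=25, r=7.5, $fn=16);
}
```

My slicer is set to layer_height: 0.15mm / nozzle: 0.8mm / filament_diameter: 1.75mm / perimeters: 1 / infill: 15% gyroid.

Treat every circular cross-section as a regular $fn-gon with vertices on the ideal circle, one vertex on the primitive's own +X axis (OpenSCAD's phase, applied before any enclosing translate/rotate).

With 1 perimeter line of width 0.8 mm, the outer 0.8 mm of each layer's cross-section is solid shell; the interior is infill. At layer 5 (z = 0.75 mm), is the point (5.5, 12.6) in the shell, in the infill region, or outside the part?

At z = 0.75 mm: the cube (footprint 17×21) is included at this height; the cube at (15.5, 0.5) is not intersected at this z (z outside [1, 14]); the cylinder at (15.5, 10): section is a regular 16-gon, circumradius r=7.5; Taking the first minus the rest: starting from the 17×21 cube, the r=7.5 cylinder at (15.5, 10) partially overlaps it — only the 108.16 mm² overlap (of its 172.21 mm²) is removed, clipping the outline — 1 connected region. Overall, the cross-section is a single solid region. The nearest boundary edge runs (8.57, 12.87)→(8.00, 10.00); distance from the point to it = 2.96 mm. The point is inside the cross-section and 2.96 mm from the nearest boundary — more than the 0.8 mm shell width (1 × 0.8), so it's in the infill interior.

infill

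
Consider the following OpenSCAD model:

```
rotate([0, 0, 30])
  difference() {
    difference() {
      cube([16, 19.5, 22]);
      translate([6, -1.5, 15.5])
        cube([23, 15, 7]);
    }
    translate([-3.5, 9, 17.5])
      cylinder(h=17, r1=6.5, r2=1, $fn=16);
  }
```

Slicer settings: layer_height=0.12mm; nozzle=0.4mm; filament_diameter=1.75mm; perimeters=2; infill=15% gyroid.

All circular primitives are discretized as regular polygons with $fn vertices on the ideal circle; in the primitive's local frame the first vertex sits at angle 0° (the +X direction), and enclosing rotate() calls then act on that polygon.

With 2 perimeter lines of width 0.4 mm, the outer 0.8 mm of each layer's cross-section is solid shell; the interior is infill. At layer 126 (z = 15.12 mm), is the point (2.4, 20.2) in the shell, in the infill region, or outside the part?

At z = 15.12 mm: the 16×19.5 cube contributes its full rectangle; the cube at (6, -1.5) is absent (z outside [15.5, 22.5]); After the difference (first − rest): none of the subtracted shapes is present at this height, so the 16×19.5 cube is unchanged — 1 connected region; the cone at (-3.5, 9) does not reach this height (z outside [17.5, 34.5]); After the difference (first − rest): none of the subtracted shapes is present at this height, so that combined region is unchanged — 1 connected region; (rotated 30° about Z; rotation is an isometry so areas/perimeters/island counts are preserved). Overall, the cross-section is a single solid region. Undo the 30° rotation: the query point maps to (12.178, 16.294) in the un-rotated model frame. The nearest boundary edge runs (16.00, 19.50)→(0.00, 19.50); distance from the point to it = 3.21 mm. The point is inside the cross-section and 3.21 mm from the nearest boundary — more than the 0.8 mm shell width (2 × 0.4), so it's in the infill interior.

infill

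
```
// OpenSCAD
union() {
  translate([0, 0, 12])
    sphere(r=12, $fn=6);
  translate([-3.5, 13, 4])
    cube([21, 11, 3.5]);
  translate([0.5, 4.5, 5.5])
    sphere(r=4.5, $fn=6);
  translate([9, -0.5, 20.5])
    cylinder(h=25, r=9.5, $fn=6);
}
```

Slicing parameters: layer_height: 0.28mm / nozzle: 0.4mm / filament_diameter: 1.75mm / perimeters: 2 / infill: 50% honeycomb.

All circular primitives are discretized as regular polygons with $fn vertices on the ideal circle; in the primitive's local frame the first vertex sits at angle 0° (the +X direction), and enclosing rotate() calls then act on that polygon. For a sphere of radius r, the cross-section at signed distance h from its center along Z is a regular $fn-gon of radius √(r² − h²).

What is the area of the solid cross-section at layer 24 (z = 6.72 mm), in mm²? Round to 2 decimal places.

532.69 mm²

At z = 6.72 mm: the r=12 sphere contributes a regular 6-gon of circumradius √(12²−5.28²) = 10.776 (area = (6/2)·10.776²·sin(360°/6) = 301.69 mm²); the 21×11 cube at (-3.5, 13) contributes its full rectangle (area 231.00 mm²); the r=4.5 sphere at (0.5, 4.5) slices to a regular 6-gon of circumradius 4.331 (√(r²−h²) with h=1.22 from center) (area = (6/2)·4.331²·sin(360°/6) = 48.74 mm²); the cylinder at (9, -0.5) is absent (z outside [20.5, 45.5]); Taking the union: the regions partially overlap — summed areas 581.44 mm² minus the doubly-counted overlap 48.74 mm² gives 532.69 mm² — area = 532.69 mm². Overall, the cross-section has 2 separate islands. Net area = 532.69 mm².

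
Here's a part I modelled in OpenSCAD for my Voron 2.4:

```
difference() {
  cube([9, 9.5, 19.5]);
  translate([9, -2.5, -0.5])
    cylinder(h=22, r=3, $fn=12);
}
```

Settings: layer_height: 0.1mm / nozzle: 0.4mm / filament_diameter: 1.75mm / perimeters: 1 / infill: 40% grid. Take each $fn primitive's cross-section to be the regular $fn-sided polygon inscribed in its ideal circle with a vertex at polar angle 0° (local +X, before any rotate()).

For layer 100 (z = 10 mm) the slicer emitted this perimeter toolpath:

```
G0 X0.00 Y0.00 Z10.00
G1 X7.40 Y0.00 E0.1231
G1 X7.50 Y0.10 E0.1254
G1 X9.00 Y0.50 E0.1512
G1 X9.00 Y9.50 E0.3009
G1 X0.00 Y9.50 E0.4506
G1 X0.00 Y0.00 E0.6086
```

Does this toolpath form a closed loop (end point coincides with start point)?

Start point (G0): (0.00, 0.00). End point (last G1): the path returns to the start — closed.

yes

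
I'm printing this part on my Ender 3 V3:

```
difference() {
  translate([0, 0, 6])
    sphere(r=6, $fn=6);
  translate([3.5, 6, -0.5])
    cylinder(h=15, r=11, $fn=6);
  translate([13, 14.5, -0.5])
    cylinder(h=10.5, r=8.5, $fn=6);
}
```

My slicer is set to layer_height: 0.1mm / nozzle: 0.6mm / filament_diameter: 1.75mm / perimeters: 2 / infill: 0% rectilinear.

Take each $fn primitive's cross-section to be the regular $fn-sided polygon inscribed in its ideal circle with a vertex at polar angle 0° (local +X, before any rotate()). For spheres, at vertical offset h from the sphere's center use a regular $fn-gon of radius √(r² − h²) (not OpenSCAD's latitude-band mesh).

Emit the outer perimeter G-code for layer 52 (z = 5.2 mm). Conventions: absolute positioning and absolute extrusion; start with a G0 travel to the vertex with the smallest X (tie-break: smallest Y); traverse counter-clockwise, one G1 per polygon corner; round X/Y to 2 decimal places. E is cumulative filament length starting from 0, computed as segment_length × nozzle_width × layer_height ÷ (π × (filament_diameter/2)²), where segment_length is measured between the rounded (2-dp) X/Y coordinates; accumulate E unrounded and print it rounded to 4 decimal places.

At z = 5.2 mm: the r=6 sphere contributes a regular 6-gon of circumradius √(6²−0.8²) = 5.946; the r=11 cylinder at (3.5, 6) gives a regular 6-gon of circumradius 11 (constant along its height); the r=8.5 cylinder at (13, 14.5) contributes a regular 6-gon of circumradius 8.5; Subtracting the remaining from the first: starting from the r=6 sphere, the r=11 cylinder at (3.5, 6) partially overlaps it — only the 72.37 mm² overlap (of its 314.37 mm²) is removed, clipping the outline; the r=8.5 cylinder at (13, 14.5) misses the remaining region (no effect) — 1 connected region. The outline is a single polygon with 6 vertices. Extrusion per mm of travel: 0.6 × 0.1 / (π × 0.875²) = 0.024945. Accumulating E over each segment gives final E = 0.6876.

G0 X-5.95 Y0.00 Z5.20
G1 X-2.97 Y-5.15 E0.1484
G1 X2.97 Y-5.15 E0.2966
G1 X3.91 Y-3.53 E0.3433
G1 X-2.00 Y-3.53 E0.4907
G1 X-4.99 Y1.65 E0.6399
G1 X-5.95 Y0.00 E0.6876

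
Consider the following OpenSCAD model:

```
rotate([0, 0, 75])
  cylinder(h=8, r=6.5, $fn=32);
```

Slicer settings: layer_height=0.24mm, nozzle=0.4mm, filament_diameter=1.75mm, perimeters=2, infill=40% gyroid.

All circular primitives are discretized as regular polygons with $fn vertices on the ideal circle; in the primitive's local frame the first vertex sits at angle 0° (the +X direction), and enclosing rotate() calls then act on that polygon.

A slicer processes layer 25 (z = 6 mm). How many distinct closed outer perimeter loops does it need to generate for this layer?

1

At z = 6 mm: the cylinder: section is a regular 32-gon, circumradius r=6.5; (rotated 75° about Z; rotation is an isometry so areas/perimeters/island counts are preserved). The result has 1 disconnected region.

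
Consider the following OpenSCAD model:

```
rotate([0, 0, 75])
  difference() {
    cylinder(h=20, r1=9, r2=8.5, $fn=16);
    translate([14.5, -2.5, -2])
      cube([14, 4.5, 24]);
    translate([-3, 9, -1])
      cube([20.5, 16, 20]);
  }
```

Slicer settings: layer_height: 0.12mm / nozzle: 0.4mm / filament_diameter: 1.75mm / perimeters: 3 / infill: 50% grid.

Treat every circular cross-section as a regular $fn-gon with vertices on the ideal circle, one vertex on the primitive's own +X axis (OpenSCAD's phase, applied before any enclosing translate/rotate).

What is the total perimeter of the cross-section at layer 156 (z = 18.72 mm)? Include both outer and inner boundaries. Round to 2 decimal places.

53.26 mm

At z = 18.72 mm: the cone contributes a regular 16-gon of circumradius 8.532 (interpolated between r1=9 and r2=8.5 at t=0.936) (perimeter = 2·16·8.532·sin(180°/16) = 53.26 mm); the cube at (14.5, -2.5) is present — its section is the full 14×4.5 rectangle (perimeter 37.00 mm); the cube at (-3, 9) (footprint 20.5×16) is included at this height (perimeter 73.00 mm); After the difference (first − rest): starting from the cone, the 14×4.5 cube at (14.5, -2.5) misses the remaining region (no effect); the 20.5×16 cube at (-3, 9) misses the remaining region (no effect) — boundary = 53.26 mm; (rotated 75° about Z; rotation is an isometry so areas/perimeters/island counts are preserved). Overall, the cross-section is a single solid region. Total boundary length (outer) = 53.26 mm.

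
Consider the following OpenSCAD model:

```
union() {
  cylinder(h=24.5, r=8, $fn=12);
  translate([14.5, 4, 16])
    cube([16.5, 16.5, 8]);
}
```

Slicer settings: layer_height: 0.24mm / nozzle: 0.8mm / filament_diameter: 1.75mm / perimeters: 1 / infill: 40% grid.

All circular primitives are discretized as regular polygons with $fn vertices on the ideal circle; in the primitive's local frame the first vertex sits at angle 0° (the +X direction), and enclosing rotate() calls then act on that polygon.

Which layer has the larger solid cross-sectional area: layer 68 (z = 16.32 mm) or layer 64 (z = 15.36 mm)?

Layer 68 (z = 16.32): the r=8 cylinder gives a regular 12-gon of circumradius 8 (constant along its height) (area = (12/2)·8.000²·sin(360°/12) = 192.00 mm²); the 16.5×16.5 cube at (14.5, 4) contributes its full rectangle (area 272.25 mm²); Combining (union): the 2 present regions are separate (no shared area or edge), so areas and boundary lengths simply add and each stays a separate island — area = 464.25 mm². So its area = 464.25 mm². Layer 64 (z = 15.36): the r=8 cylinder gives a regular 12-gon of circumradius 8 (constant along its height) (area = (12/2)·8.000²·sin(360°/12) = 192.00 mm²); the cube at (14.5, 4) does not reach this height (z outside [16, 24]); Taking the union: only the r=8 cylinder is present, so the union is just that shape — area = 192.00 mm². So its area = 192.00 mm². Layer 68 is larger (464.25 vs 192.00 mm²).

layer 68 (z = 16.32 mm)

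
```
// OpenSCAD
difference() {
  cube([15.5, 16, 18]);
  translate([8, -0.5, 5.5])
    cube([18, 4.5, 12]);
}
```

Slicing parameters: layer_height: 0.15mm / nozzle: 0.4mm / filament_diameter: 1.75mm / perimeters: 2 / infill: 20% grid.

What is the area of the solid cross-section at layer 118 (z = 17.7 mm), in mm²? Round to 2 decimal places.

248.00 mm²

At z = 17.7 mm: the 15.5×16 cube contributes its full rectangle (area 248.00 mm²); the cube at (8, -0.5) is not intersected at this z (z outside [5.5, 17.5]); Taking the first minus the rest: none of the subtracted shapes is present at this height, so the 15.5×16 cube is unchanged — area = 248.00 mm². Overall, the cross-section is a single solid region. Net area = 248.00 mm².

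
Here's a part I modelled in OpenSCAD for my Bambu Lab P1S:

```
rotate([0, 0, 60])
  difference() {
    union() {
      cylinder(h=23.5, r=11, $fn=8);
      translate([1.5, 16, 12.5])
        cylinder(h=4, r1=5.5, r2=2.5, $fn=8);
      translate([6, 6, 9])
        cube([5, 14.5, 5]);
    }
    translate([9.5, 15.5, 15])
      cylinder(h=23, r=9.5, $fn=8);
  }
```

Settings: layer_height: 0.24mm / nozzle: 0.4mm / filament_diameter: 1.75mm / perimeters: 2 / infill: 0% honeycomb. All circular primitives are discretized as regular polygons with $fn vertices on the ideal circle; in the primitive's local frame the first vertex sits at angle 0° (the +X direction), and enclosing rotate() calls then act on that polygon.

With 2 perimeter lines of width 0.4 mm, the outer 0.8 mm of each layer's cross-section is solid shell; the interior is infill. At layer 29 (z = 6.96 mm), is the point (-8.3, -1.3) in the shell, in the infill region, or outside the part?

At z = 6.96 mm: the r=11 cylinder gives a regular 8-gon of circumradius 11 (constant along its height); the cone at (1.5, 16) is absent (z outside [12.5, 16.5]); the cube at (6, 6) is absent (z outside [9, 14]); Combining (union): only the r=11 cylinder is present, so the union is just that shape — 1 connected region; the cylinder at (9.5, 15.5) does not reach this height (z outside [15, 38]); Subtracting the remaining from the first: none of the subtracted shapes is present at this height, so the result so far is unchanged — 1 connected region; (rotated 60° about Z; rotation is an isometry so areas/perimeters/island counts are preserved). Overall, the cross-section is a single solid region. Undo the 60° rotation: the query point maps to (-5.276, 6.538) in the un-rotated model frame. The nearest boundary edge runs (0.00, 11.00)→(-7.78, 7.78); distance from the point to it = 2.10 mm. The point is inside the cross-section and 2.10 mm from the nearest boundary — more than the 0.8 mm shell width (2 × 0.4), so it's in the infill interior.

infill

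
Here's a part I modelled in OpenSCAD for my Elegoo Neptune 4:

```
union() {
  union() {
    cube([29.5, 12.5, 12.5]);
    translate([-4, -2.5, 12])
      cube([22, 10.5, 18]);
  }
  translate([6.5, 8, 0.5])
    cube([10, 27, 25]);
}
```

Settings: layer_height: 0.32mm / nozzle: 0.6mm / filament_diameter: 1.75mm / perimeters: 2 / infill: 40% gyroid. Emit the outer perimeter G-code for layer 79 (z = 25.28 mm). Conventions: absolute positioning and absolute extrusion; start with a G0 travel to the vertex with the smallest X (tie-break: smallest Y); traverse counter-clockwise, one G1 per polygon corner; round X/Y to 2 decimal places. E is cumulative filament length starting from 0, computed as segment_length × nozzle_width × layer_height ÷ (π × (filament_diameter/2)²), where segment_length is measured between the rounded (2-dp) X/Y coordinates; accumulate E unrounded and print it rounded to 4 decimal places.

At z = 25.28 mm: the cube is not intersected at this z (z outside [0, 12.5]); the 22×10.5 cube at (-4, -2.5) contributes its full rectangle; Taking the union: only the 22×10.5 cube at (-4, -2.5) is present, so the union is just that shape — 1 connected region; the cube at (6.5, 8) is present — its section is the full 10×27 rectangle; Combining (union): the 2 present regions share edge segments without overlapping in area, so areas simply add but the touching pieces fuse into one outline (the shared edge portions become interior and drop out of the boundary) — 1 connected region. The outline is a single polygon with 8 vertices. Extrusion per mm of travel: 0.6 × 0.32 / (π × 0.875²) = 0.079824. Accumulating E over each segment gives final E = 9.4991.

G0 X-4.00 Y-2.50 Z25.28
G1 X18.00 Y-2.50 E1.7561
G1 X18.00 Y8.00 E2.5943
G1 X16.50 Y8.00 E2.7140
G1 X16.50 Y35.00 E4.8693
G1 X6.50 Y35.00 E5.6675
G1 X6.50 Y8.00 E7.8228
G1 X-4.00 Y8.00 E8.6609
G1 X-4.00 Y-2.50 E9.4991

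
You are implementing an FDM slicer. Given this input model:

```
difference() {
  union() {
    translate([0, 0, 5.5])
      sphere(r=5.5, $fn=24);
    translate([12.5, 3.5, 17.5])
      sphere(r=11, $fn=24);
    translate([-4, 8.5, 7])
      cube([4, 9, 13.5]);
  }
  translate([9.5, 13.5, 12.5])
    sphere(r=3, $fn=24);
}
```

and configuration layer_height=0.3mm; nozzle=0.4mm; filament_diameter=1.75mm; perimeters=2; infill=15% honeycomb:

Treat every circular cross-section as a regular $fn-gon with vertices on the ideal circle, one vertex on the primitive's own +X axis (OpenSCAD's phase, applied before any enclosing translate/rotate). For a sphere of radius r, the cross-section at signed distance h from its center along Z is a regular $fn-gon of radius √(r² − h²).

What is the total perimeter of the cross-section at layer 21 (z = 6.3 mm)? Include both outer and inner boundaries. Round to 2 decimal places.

At z = 6.3 mm: the r=5.5 sphere contributes a regular 24-gon of circumradius √(5.5²−0.8²) = 5.442 (perimeter = 2·24·5.442·sin(180°/24) = 34.09 mm); the sphere at (12.5, 3.5) is not intersected at this z (|z−center|=11.200 > r=11); the cube at (-4, 8.5) does not reach this height (z outside [7, 20.5]); Combining (union): only the r=5.5 sphere is present, so the union is just that shape — boundary = 34.09 mm; the sphere at (9.5, 13.5) is absent (|z−center|=6.200 > r=3); Taking the first minus the rest: none of the subtracted shapes is present at this height, so the result so far is unchanged — boundary = 34.09 mm. Overall, the cross-section is a single solid region. Total boundary length (outer) = 34.09 mm.

34.09 mm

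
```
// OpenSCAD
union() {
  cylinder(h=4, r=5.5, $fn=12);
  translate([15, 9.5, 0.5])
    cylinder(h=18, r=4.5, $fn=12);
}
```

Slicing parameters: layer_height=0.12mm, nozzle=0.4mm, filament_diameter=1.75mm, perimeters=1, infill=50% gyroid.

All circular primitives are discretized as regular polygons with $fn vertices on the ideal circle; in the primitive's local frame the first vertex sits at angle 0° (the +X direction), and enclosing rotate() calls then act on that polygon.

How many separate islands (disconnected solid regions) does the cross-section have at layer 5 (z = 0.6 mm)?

At z = 0.6 mm: the r=5.5 cylinder contributes a regular 12-gon of circumradius 5.5; the cylinder at (15, 9.5): section is a regular 12-gon, circumradius r=4.5; Merging all regions: the 2 present regions are separate (no shared area or edge), so areas and boundary lengths simply add and each stays a separate island — 2 connected regions. Overall, the cross-section has 2 separate islands. Island count = 2.

2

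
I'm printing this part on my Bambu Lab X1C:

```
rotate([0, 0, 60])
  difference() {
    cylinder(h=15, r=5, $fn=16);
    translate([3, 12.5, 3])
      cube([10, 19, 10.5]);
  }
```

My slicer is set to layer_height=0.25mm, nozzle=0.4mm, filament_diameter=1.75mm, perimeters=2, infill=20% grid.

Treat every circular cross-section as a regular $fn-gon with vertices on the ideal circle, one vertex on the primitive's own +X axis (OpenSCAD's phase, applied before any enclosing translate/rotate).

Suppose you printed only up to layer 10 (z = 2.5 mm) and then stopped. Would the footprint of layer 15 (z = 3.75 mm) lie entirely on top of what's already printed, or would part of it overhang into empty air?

entirely on top

Compare the two slices. At z = 2.5: the r=5 cylinder contributes a regular 16-gon of circumradius 5 (area = (16/2)·5.000²·sin(360°/16) = 76.54 mm²); the cube at (3, 12.5) does not reach this height (z outside [3, 13.5]); Subtracting the remaining from the first: none of the subtracted shapes is present at this height, so the r=5 cylinder is unchanged — area = 76.54 mm²; (whole slice rotated 60° about Z — lengths, areas and connectivity unchanged). At z = 3.75: the cylinder: section is a regular 16-gon, circumradius r=5 (area = (16/2)·5.000²·sin(360°/16) = 76.54 mm²); the cube at (3, 12.5) (footprint 10×19) is included at this height (area 190.00 mm²); After the difference (first − rest): starting from the r=5 cylinder (76.54 mm²), the 10×19 cube at (3, 12.5) misses the remaining region (no effect) — area = 76.54 mm²; (rotated 60° about Z; rotation is an isometry so areas/perimeters/island counts are preserved). Checking containment: the cross-section at z = 3.75 is a subset of the cross-section at z = 2.5.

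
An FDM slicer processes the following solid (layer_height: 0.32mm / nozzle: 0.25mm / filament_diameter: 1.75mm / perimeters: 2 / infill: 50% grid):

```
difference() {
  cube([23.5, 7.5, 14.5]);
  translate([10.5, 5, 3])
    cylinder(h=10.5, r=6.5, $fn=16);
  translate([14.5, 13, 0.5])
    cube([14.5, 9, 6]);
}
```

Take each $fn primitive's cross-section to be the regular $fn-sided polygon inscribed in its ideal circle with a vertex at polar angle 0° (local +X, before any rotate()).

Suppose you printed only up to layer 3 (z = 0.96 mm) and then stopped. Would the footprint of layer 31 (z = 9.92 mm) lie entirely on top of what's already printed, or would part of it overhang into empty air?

entirely on top

Compare the two slices. At z = 0.96: the cube (footprint 23.5×7.5) is included at this height (area 176.25 mm²); the cylinder at (10.5, 5) is not intersected at this z (z outside [3, 13.5]); the cube at (14.5, 13) (footprint 14.5×9) is included at this height (area 130.50 mm²); After the difference (first − rest): starting from the 23.5×7.5 cube (176.25 mm²), the 14.5×9 cube at (14.5, 13) misses the remaining region (no effect) — area = 176.25 mm². At z = 9.92: the cube is present — its section is the full 23.5×7.5 rectangle (area 176.25 mm²); the r=6.5 cylinder at (10.5, 5) contributes a regular 16-gon of circumradius 6.5 (area = (16/2)·6.500²·sin(360°/16) = 129.35 mm²); the cube at (14.5, 13) does not reach this height (z outside [0.5, 6.5]); After the difference (first − rest): starting from the 23.5×7.5 cube (176.25 mm²), the r=6.5 cylinder at (10.5, 5) partially overlaps it — only the 88.19 mm² overlap (of its 129.35 mm²) is removed, clipping the outline — area = 88.06 mm². Checking containment: the cross-section at z = 9.92 is a subset of the cross-section at z = 0.96.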